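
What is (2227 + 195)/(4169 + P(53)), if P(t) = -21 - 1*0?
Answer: 1211/2074 ≈ 0.58390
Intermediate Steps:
P(t) = -21 (P(t) = -21 + 0 = -21)
(2227 + 195)/(4169 + P(53)) = (2227 + 195)/(4169 - 21) = 2422/4148 = 2422*(1/4148) = 1211/2074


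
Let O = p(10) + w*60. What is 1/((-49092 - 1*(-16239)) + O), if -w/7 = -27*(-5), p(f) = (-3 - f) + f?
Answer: -1/89556 ≈ -1.1166e-5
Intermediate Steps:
p(f) = -3
w = -945 (w = -(-189)*(-5) = -7*135 = -945)
O = -56703 (O = -3 - 945*60 = -3 - 56700 = -56703)
1/((-49092 - 1*(-16239)) + O) = 1/((-49092 - 1*(-16239)) - 56703) = 1/((-49092 + 16239) - 56703) = 1/(-32853 - 56703) = 1/(-89556) = -1/89556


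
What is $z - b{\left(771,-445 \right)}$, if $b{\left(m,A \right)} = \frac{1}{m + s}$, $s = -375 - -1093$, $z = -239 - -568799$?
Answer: $\frac{846585839}{1489} \approx 5.6856 \cdot 10^{5}$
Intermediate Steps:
$z = 568560$ ($z = -239 + 568799 = 568560$)
$s = 718$ ($s = -375 + 1093 = 718$)
$b{\left(m,A \right)} = \frac{1}{718 + m}$ ($b{\left(m,A \right)} = \frac{1}{m + 718} = \frac{1}{718 + m}$)
$z - b{\left(771,-445 \right)} = 568560 - \frac{1}{718 + 771} = 568560 - \frac{1}{1489} = \frac{846585839}{1489}$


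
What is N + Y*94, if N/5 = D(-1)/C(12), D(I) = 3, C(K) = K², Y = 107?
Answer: 482789/48 ≈ 10058.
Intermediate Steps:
N = 5/48 (N = 5*(3/(12²)) = 5*(3/144) = 5*(3*(1/144)) = 5*(1/48) = 5/48 ≈ 0.10417)
N + Y*94 = 5/48 + 107*94 = 5/48 + 10058 = 482789/48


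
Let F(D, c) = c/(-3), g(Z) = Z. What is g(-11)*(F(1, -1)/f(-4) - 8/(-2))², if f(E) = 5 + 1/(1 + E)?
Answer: -35739/196 ≈ -182.34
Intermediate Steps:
F(D, c) = -c/3 (F(D, c) = c*(-⅓) = -c/3)
g(-11)*(F(1, -1)/f(-4) - 8/(-2))² = -11*((-⅓*(-1))/(((6 + 5*(-4))/(1 - 4))) - 8/(-2))² = -11*(1/(3*(((6 - 20)/(-3)))) - 8*(-½))² = -11*(1/(3*((-⅓*(-14)))) + 4)² = -11*(1/(3*(14/3)) + 4)² = -11*((⅓)*(3/14) + 4)² = -11*(1/14 + 4)² = -11*(57/14)² = -11*3249/196 = -35739/196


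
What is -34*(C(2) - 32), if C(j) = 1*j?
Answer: 1020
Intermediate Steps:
C(j) = j
-34*(C(2) - 32) = -34*(2 - 32) = -34*(-30) = 1020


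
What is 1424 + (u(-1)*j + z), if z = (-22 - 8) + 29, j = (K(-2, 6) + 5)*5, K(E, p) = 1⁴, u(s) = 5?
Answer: 1573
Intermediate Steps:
K(E, p) = 1
j = 30 (j = (1 + 5)*5 = 6*5 = 30)
z = -1 (z = -30 + 29 = -1)
1424 + (u(-1)*j + z) = 1424 + (5*30 - 1) = 1424 + (150 - 1) = 1424 + 149 = 1573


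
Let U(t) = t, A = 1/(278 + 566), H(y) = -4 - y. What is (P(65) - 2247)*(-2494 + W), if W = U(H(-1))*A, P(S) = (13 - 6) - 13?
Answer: 4742427567/844 ≈ 5.6190e+6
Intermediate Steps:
A = 1/844 ≈ 0.0011848
P(S) = -6 (P(S) = 7 - 13 = -6)
W = -3/844 (W = (-4 - 1*(-1))*(1/844) = (-4 + 1)*(1/844) = -3*1/844 = -3/844 ≈ -0.0035545)
(P(65) - 2247)*(-2494 + W) = (-6 - 2247)*(-2494 - 3/844) = -2253*(-2104939/844) = 4742427567/844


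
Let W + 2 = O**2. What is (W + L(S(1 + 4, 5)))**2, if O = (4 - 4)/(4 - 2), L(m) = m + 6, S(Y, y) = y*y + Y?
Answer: 1156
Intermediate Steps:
S(Y, y) = Y + y**2 (S(Y, y) = y**2 + Y = Y + y**2)
L(m) = 6 + m
O = 0 (O = 0/2 = 0*(1/2) = 0)
W = -2 (W = -2 + 0**2 = -2 + 0 = -2)
(W + L(S(1 + 4, 5)))**2 = (-2 + (6 + ((1 + 4) + 5**2)))**2 = (-2 + (6 + (5 + 25)))**2 = (-2 + (6 + 30))**2 = (-2 + 36)**2 = 34**2 = 1156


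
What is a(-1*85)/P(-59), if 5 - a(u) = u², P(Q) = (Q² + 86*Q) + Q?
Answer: 1805/413 ≈ 4.3705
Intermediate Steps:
P(Q) = Q² + 87*Q
a(u) = 5 - u²
a(-1*85)/P(-59) = (5 - (-1*85)²)/((-59*(87 - 59))) = (5 - 1*(-85)²)/((-59*28)) = (5 - 1*7225)/(-1652) = (5 - 7225)*(-1/1652) = -7220*(-1/1652) = 1805/413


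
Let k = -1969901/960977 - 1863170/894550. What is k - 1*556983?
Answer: -47880951899482569/85964197535 ≈ -5.5699e+5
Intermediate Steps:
k = -355263845664/85964197535 (k = -1969901*1/960977 - 1863170*1/894550 = -1969901/960977 - 186317/89455 = -355263845664/85964197535 ≈ -4.1327)
k - 1*556983 = -355263845664/85964197535 - 1*556983 = -355263845664/85964197535 - 556983 = -47880951899482569/85964197535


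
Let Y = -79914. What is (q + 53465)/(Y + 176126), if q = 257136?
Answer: 310601/96212 ≈ 3.2283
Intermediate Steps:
(q + 53465)/(Y + 176126) = (257136 + 53465)/(-79914 + 176126) = 310601/96212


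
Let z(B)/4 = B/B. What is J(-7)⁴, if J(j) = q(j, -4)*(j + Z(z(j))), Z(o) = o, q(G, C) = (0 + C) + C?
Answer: 331776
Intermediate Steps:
q(G, C) = 2*C (q(G, C) = C + C = 2*C)
z(B) = 4 (z(B) = 4*(B/B) = 4*1 = 4)
J(j) = -32 - 8*j (J(j) = (2*(-4))*(j + 4) = -8*(4 + j) = -32 - 8*j)
J(-7)⁴ = (-32 - 8*(-7))⁴ = (-32 + 56)⁴ = 24⁴ = 331776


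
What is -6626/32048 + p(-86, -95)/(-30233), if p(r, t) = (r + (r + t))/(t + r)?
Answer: -18133587557/87686100152 ≈ -0.20680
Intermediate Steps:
p(r, t) = (t + 2*r)/(r + t)
-6626/32048 + p(-86, -95)/(-30233) = -6626/32048 + ((-95 + 2*(-86))/(-86 - 95))/(-30233) = -6626*1/32048 + ((-95 - 172)/(-181))*(-1/30233) = -3313/16024 - 1/181*(-267)*(-1/30233) = -3313/16024 + (267/181)*(-1/30233) = -3313/16024 - 267/5472173 = -18133587557/87686100152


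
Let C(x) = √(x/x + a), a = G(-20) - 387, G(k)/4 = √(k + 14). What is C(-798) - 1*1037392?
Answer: -1037392 + √(-386 + 4*I*√6) ≈ -1.0374e+6 + 19.648*I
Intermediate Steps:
G(k) = 4*√(14 + k) (G(k) = 4*√(k + 14) = 4*√(14 + k))
a = -387 + 4*I*√6 (a = 4*√(14 - 20) - 387 = 4*√(-6) - 387 = 4*(I*√6) - 387 = 4*I*√6 - 387 = -387 + 4*I*√6 ≈ -387.0 + 9.798*I)
C(x) = √(-386 + 4*I*√6) (C(x) = √(x/x + (-387 + 4*I*√6)) = √(1 + (-387 + 4*I*√6)) = √(-386 + 4*I*√6))
C(-798) - 1*1037392 = √(-386 + 4*I*√6) - 1*1037392 = √(-386 + 4*I*√6) - 1037392 = -1037392 + √(-386 + 4*I*√6)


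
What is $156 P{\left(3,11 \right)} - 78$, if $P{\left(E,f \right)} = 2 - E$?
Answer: $-234$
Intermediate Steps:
$156 P{\left(3,11 \right)} - 78 = 156 \left(2 - 3\right) - 78 = 156 \left(-1\right) - 78 = -156 - 78 = -234$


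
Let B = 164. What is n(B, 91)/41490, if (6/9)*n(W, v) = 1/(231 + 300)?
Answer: 1/14687460 ≈ 6.8085e-8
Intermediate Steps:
n(W, v) = 1/354 (n(W, v) = 3/(2*(231 + 300)) = (3/2)/531 = (3/2)*(1/531) = 1/354)
n(B, 91)/41490 = (1/354)/41490 = (1/354)*(1/41490) = 1/14687460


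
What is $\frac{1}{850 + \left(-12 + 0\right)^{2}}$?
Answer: $\frac{1}{994} \approx 0.001006$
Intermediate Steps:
$\frac{1}{850 + \left(-12 + 0\right)^{2}} = \frac{1}{850 + \left(-12\right)^{2}} = \frac{1}{850 + 144} = \frac{1}{994}$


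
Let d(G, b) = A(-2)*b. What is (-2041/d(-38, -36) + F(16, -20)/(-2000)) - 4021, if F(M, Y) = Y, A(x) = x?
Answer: -7288807/1800 ≈ -4049.3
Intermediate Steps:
d(G, b) = -2*b
(-2041/d(-38, -36) + F(16, -20)/(-2000)) - 4021 = (-2041/((-2*(-36))) - 20/(-2000)) - 4021 = (-2041/72 - 20*(-1/2000)) - 4021 = (-2041*1/72 + 1/100) - 4021 = (-2041/72 + 1/100) - 4021 = -51007/1800 - 4021 = -7288807/1800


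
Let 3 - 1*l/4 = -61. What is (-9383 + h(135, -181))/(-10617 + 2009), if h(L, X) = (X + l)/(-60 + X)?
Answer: 1130689/1037264 ≈ 1.0901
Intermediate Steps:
l = 256 (l = 12 - 4*(-61) = 12 + 244 = 256)
h(L, X) = (256 + X)/(-60 + X) (h(L, X) = (X + 256)/(-60 + X) = (256 + X)/(-60 + X))
(-9383 + h(135, -181))/(-10617 + 2009) = (-9383 + (256 - 181)/(-60 - 181))/(-10617 + 2009) = (-9383 + 75/(-241))/(-8608) = (-9383 - 1/241*75)*(-1/8608) = (-9383 - 75/241)*(-1/8608) = -2261378/241*(-1/8608) = 1130689/1037264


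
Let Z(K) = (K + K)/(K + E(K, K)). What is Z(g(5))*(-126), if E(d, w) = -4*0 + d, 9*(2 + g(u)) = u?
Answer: -126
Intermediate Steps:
g(u) = -2 + u/9
E(d, w) = d (E(d, w) = 0 + d = d)
Z(K) = 1 (Z(K) = (K + K)/(K + K) = (2*K)/((2*K)) = (2*K)*(1/(2*K)) = 1)
Z(g(5))*(-126) = 1*(-126) = -126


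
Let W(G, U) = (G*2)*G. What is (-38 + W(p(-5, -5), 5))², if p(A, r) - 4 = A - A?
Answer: 36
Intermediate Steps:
p(A, r) = 4 (p(A, r) = 4 + (A - A) = 4 + 0 = 4)
W(G, U) = 2*G² (W(G, U) = (2*G)*G = 2*G²)
(-38 + W(p(-5, -5), 5))² = (-38 + 2*4²)² = (-38 + 2*16)² = (-38 + 32)² = (-6)² = 36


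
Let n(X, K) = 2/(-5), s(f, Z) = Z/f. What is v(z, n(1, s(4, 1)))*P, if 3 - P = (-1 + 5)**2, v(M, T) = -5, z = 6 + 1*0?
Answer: 65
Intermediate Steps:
n(X, K) = -2/5 (n(X, K) = 2*(-1/5) = -2/5)
z = 6 (z = 6 + 0 = 6)
P = -13 (P = 3 - (-1 + 5)**2 = 3 - 1*4**2 = 3 - 1*16 = 3 - 16 = -13)
v(z, n(1, s(4, 1)))*P = -5*(-13) = 65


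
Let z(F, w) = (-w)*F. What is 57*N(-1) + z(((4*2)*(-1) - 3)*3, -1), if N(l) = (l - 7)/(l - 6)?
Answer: 225/7 ≈ 32.143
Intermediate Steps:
N(l) = (-7 + l)/(-6 + l)
z(F, w) = -F*w
57*N(-1) + z(((4*2)*(-1) - 3)*3, -1) = 57*((-7 - 1)/(-6 - 1)) - 1*((4*2)*(-1) - 3)*3*(-1) = 57*(-8/(-7)) - 1*(8*(-1) - 3)*3*(-1) = 57*(-⅐*(-8)) - 1*(-8 - 3)*3*(-1) = 57*(8/7) - 1*(-11*3)*(-1) = 456/7 - 1*(-33)*(-1) = 456/7 - 33 = 225/7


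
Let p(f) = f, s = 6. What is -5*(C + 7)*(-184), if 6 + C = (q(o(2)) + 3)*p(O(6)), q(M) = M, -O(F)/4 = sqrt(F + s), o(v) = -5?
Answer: 920 + 14720*sqrt(3) ≈ 26416.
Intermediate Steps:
O(F) = -4*sqrt(6 + F) (O(F) = -4*sqrt(F + 6) = -4*sqrt(6 + F))
C = -6 + 16*sqrt(3) (C = -6 + (-5 + 3)*(-4*sqrt(6 + 6)) = -6 - (-8)*sqrt(12) = -6 - (-8)*2*sqrt(3) = -6 - (-16)*sqrt(3) = -6 + 16*sqrt(3) ≈ 21.713)
-5*(C + 7)*(-184) = -5*((-6 + 16*sqrt(3)) + 7)*(-184) = -5*(1 + 16*sqrt(3))*(-184) = (-5 - 80*sqrt(3))*(-184) = 920 + 14720*sqrt(3)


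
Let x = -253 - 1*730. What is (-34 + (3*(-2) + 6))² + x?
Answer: 173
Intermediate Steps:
x = -983 (x = -253 - 730 = -983)
(-34 + (3*(-2) + 6))² + x = (-34 + (3*(-2) + 6))² - 983 = (-34 + (-6 + 6))² - 983 = (-34 + 0)² - 983 = (-34)² - 983 = 1156 - 983 = 173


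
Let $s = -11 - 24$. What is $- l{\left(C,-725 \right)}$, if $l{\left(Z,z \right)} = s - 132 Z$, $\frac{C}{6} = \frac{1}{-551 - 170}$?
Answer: $\frac{24443}{721} \approx 33.902$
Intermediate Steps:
$C = - \frac{6}{721}$ ($C = \frac{6}{-551 - 170} = \frac{6}{-721} = 6 \left(- \frac{1}{721}\right) = - \frac{6}{721} \approx -0.0083218$)
$s = -35$ ($s = -11 - 24 = -35$)
$l{\left(Z,z \right)} = -35 - 132 Z$
$- l{\left(C,-725 \right)} = - (-35 - - \frac{792}{721}) = - (-35 + \frac{792}{721}) = \left(-1\right) \left(- \frac{24443}{721}\right) = \frac{24443}{721}$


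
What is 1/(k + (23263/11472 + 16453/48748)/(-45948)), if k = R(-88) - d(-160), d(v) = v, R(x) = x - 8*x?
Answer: 6423956062272/4984989573629687 ≈ 0.0012887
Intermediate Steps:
R(x) = -7*x
k = 776 (k = -7*(-88) - 1*(-160) = 616 + 160 = 776)
1/(k + (23263/11472 + 16453/48748)/(-45948)) = 1/(776 + (23263/11472 + 16453/48748)/(-45948)) = 1/(776 + (23263*(1/11472) + 16453*(1/48748))*(-1/45948)) = 1/(776 + (23263/11472 + 16453/48748)*(-1/45948)) = 1/(776 + (330693385/139809264)*(-1/45948)) = 1/(776 - 330693385/6423956062272) = 1/(4984989573629687/6423956062272) = 6423956062272/4984989573629687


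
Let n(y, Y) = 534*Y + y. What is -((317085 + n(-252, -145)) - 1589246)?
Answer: 1349843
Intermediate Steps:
n(y, Y) = y + 534*Y
-((317085 + n(-252, -145)) - 1589246) = -((317085 + (-252 + 534*(-145))) - 1589246) = -((317085 + (-252 - 77430)) - 1589246) = -((317085 - 77682) - 1589246) = -(239403 - 1589246) = -1*(-1349843) = 1349843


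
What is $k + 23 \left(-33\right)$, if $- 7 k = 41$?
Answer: $- \frac{5354}{7} \approx -764.86$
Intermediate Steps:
$k = - \frac{41}{7}$ ($k = \left(- \frac{1}{7}\right) 41 = - \frac{41}{7} \approx -5.8571$)
$k + 23 \left(-33\right) = - \frac{41}{7} + 23 \left(-33\right) = - \frac{41}{7} - 759 = - \frac{5354}{7}$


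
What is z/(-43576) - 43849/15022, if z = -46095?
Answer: -609162467/327299336 ≈ -1.8612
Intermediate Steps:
z/(-43576) - 43849/15022 = -46095/(-43576) - 43849/15022 = -46095*(-1/43576) - 43849*1/15022 = 46095/43576 - 43849/15022 = -609162467/327299336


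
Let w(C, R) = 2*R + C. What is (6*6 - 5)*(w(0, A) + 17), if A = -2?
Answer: 403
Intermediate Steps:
w(C, R) = C + 2*R
(6*6 - 5)*(w(0, A) + 17) = (6*6 - 5)*((0 + 2*(-2)) + 17) = (36 - 5)*((0 - 4) + 17) = 31*(-4 + 17) = 31*13 = 403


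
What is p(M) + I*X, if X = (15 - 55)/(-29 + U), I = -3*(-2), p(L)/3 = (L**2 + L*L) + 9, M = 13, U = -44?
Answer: 76233/73 ≈ 1044.3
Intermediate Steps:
p(L) = 27 + 6*L**2 (p(L) = 3*((L**2 + L*L) + 9) = 3*((L**2 + L**2) + 9) = 3*(2*L**2 + 9) = 3*(9 + 2*L**2) = 27 + 6*L**2)
I = 6
X = 40/73 (X = (15 - 55)/(-29 - 44) = -40/(-73) = -40*(-1/73) = 40/73 ≈ 0.54795)
p(M) + I*X = (27 + 6*13**2) + 6*(40/73) = (27 + 6*169) + 240/73 = (27 + 1014) + 240/73 = 1041 + 240/73 = 76233/73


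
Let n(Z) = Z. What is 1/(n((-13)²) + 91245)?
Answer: 1/91414 ≈ 1.0939e-5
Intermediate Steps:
1/(n((-13)²) + 91245) = 1/((-13)² + 91245) = 1/(169 + 91245) = 1/91414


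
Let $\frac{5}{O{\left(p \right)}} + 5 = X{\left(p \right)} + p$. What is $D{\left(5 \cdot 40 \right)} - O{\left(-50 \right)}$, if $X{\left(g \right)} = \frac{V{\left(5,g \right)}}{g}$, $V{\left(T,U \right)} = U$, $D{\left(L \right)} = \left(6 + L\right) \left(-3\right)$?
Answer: $- \frac{33367}{54} \approx -617.91$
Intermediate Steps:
$D{\left(L \right)} = -18 - 3 L$
$X{\left(g \right)} = 1$ ($X{\left(g \right)} = \frac{g}{g} = 1$)
$O{\left(p \right)} = \frac{5}{-4 + p}$ ($O{\left(p \right)} = \frac{5}{-5 + \left(1 + p\right)} = \frac{5}{-4 + p}$)
$D{\left(5 \cdot 40 \right)} - O{\left(-50 \right)} = \left(-18 - 3 \cdot 5 \cdot 40\right) - \frac{5}{-4 - 50} = \left(-18 - 600\right) - \frac{5}{-54} = \left(-18 - 600\right) - 5 \left(- \frac{1}{54}\right) = -618 - - \frac{5}{54} = -618 + \frac{5}{54} = - \frac{33367}{54}$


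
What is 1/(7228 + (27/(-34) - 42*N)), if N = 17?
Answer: 34/221449 ≈ 0.00015353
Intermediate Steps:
1/(7228 + (27/(-34) - 42*N)) = 1/(7228 + (27/(-34) - 42*17)) = 1/(7228 + (27*(-1/34) - 714)) = 1/(7228 + (-27/34 - 714)) = 1/(7228 - 24303/34) = 1/(221449/34) = 34/221449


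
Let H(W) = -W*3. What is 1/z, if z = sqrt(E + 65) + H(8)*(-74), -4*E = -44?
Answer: 444/788525 - sqrt(19)/1577050 ≈ 0.00056031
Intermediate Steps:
E = 11 (E = -1/4*(-44) = 11)
H(W) = -3*W
z = 1776 + 2*sqrt(19) (z = sqrt(11 + 65) - 3*8*(-74) = sqrt(76) - 24*(-74) = 2*sqrt(19) + 1776 = 1776 + 2*sqrt(19) ≈ 1784.7)
1/z = 1/(1776 + 2*sqrt(19))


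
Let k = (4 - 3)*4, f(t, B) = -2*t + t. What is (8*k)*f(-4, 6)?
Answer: 128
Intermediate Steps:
f(t, B) = -t
k = 4 (k = 1*4 = 4)
(8*k)*f(-4, 6) = (8*4)*(-1*(-4)) = 32*4 = 128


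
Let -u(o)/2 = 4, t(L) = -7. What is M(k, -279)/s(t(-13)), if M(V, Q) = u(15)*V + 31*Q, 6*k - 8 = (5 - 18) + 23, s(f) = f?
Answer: 1239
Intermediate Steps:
u(o) = -8 (u(o) = -2*4 = -8)
k = 3 (k = 4/3 + ((5 - 18) + 23)/6 = 4/3 + (-13 + 23)/6 = 4/3 + (1/6)*10 = 4/3 + 5/3 = 3)
M(V, Q) = -8*V + 31*Q
M(k, -279)/s(t(-13)) = (-8*3 + 31*(-279))/(-7) = (-24 - 8649)*(-1/7) = -8673*(-1/7) = 1239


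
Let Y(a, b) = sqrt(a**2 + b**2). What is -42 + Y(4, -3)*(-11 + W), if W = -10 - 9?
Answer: -192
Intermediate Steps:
W = -19
-42 + Y(4, -3)*(-11 + W) = -42 + sqrt(4**2 + (-3)**2)*(-11 - 19) = -42 + sqrt(16 + 9)*(-30) = -42 + sqrt(25)*(-30) = -42 + 5*(-30) = -42 - 150 = -192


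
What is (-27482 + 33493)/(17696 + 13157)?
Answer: 6011/30853 ≈ 0.19483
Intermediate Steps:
(-27482 + 33493)/(17696 + 13157) = 6011/30853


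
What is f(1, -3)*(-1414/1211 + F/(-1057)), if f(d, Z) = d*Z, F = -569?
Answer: 345231/182861 ≈ 1.8879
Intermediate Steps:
f(d, Z) = Z*d
f(1, -3)*(-1414/1211 + F/(-1057)) = (-3*1)*(-1414/1211 - 569/(-1057)) = -3*(-1414*1/1211 - 569*(-1/1057)) = -3*(-202/173 + 569/1057) = -3*(-115077/182861) = 345231/182861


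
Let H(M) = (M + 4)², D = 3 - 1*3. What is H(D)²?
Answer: 256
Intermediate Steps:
D = 0 (D = 3 - 3 = 0)
H(M) = (4 + M)²
H(D)² = ((4 + 0)²)² = (4²)² = 16² = 256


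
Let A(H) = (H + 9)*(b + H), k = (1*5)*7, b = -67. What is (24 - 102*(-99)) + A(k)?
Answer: 8714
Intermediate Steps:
k = 35 (k = 5*7 = 35)
A(H) = (-67 + H)*(9 + H) (A(H) = (H + 9)*(-67 + H) = (9 + H)*(-67 + H) = (-67 + H)*(9 + H))
(24 - 102*(-99)) + A(k) = (24 - 102*(-99)) + (-603 + 35**2 - 58*35) = (24 + 10098) + (-603 + 1225 - 2030) = 10122 - 1408 = 8714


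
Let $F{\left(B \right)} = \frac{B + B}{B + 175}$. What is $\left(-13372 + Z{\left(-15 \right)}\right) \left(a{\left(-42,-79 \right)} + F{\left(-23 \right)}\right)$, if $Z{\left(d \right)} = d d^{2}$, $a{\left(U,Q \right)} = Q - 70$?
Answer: $\frac{190028209}{76} \approx 2.5004 \cdot 10^{6}$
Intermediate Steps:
$a{\left(U,Q \right)} = -70 + Q$
$F{\left(B \right)} = \frac{2 B}{175 + B}$
$Z{\left(d \right)} = d^{3}$
$\left(-13372 + Z{\left(-15 \right)}\right) \left(a{\left(-42,-79 \right)} + F{\left(-23 \right)}\right) = \left(-13372 + \left(-15\right)^{3}\right) \left(\left(-70 - 79\right) + 2 \left(-23\right) \frac{1}{175 - 23}\right) = \left(-13372 - 3375\right) \left(-149 + 2 \left(-23\right) \frac{1}{152}\right) = - 16747 \left(-149 + 2 \left(-23\right) \frac{1}{152}\right) = - 16747 \left(-149 - \frac{23}{76}\right) = \left(-16747\right) \left(- \frac{11347}{76}\right) = \frac{190028209}{76}$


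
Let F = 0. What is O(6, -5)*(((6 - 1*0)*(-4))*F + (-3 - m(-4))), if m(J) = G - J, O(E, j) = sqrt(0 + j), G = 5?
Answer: -12*I*sqrt(5) ≈ -26.833*I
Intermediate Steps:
O(E, j) = sqrt(j)
m(J) = 5 - J
O(6, -5)*(((6 - 1*0)*(-4))*F + (-3 - m(-4))) = sqrt(-5)*(((6 - 1*0)*(-4))*0 + (-3 - (5 - 1*(-4)))) = (I*sqrt(5))*(((6 + 0)*(-4))*0 + (-3 - (5 + 4))) = (I*sqrt(5))*((6*(-4))*0 + (-3 - 1*9)) = (I*sqrt(5))*(-24*0 + (-3 - 9)) = (I*sqrt(5))*(0 - 12) = (I*sqrt(5))*(-12) = -12*I*sqrt(5)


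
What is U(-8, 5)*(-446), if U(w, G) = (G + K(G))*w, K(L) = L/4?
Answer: 22300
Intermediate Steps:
K(L) = L/4 (K(L) = L*(¼) = L/4)
U(w, G) = 5*G*w/4 (U(w, G) = (G + G/4)*w = (5*G/4)*w = 5*G*w/4)
U(-8, 5)*(-446) = ((5/4)*5*(-8))*(-446) = -50*(-446) = 22300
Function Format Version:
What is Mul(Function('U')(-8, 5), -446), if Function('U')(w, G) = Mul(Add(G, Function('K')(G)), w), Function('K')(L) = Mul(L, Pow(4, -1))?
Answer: 22300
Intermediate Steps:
Function('K')(L) = Mul(Rational(1, 4), L) (Function('K')(L) = Mul(L, Rational(1, 4)) = Mul(Rational(1, 4), L))
Function('U')(w, G) = Mul(Rational(5, 4), G, w) (Function('U')(w, G) = Mul(Add(G, Mul(Rational(1, 4), G)), w) = Mul(Mul(Rational(5, 4), G), w) = Mul(Rational(5, 4), G, w))
Mul(Function('U')(-8, 5), -446) = Mul(Mul(Rational(5, 4), 5, -8), -446) = Mul(-50, -446) = 22300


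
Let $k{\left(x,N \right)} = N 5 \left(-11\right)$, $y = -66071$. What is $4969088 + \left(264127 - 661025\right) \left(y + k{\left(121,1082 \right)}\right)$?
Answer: $49847816826$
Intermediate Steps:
$k{\left(x,N \right)} = - 55 N$ ($k{\left(x,N \right)} = 5 N \left(-11\right) = - 55 N$)
$4969088 + \left(264127 - 661025\right) \left(y + k{\left(121,1082 \right)}\right) = 4969088 + \left(264127 - 661025\right) \left(-66071 - 59510\right) = 4969088 - 396898 \left(-66071 - 59510\right) = 4969088 - -49842847738 = 4969088 + 49842847738 = 49847816826$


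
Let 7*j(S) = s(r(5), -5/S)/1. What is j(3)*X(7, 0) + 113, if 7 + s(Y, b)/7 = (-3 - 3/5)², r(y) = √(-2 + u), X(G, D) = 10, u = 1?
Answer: 863/5 ≈ 172.60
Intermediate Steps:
r(y) = I (r(y) = √(-2 + 1) = √(-1) = I)
s(Y, b) = 1043/25 (s(Y, b) = -49 + 7*(-3 - 3/5)² = -49 + 7*(-3 - 3*⅕)² = -49 + 7*(-3 - ⅗)² = -49 + 7*(-18/5)² = -49 + 7*(324/25) = -49 + 2268/25 = 1043/25)
j(S) = 149/25 (j(S) = ((1043/25)/1)/7 = ((1043/25)*1)/7 = (⅐)*(1043/25) = 149/25)
j(3)*X(7, 0) + 113 = (149/25)*10 + 113 = 298/5 + 113 = 863/5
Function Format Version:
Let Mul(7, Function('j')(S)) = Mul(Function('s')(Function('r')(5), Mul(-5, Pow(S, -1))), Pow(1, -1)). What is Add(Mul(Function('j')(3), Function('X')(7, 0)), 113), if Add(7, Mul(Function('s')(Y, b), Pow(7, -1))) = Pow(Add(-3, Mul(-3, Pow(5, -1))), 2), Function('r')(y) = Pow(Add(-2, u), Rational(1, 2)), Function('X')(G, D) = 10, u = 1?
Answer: Rational(863, 5) ≈ 172.60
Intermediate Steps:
Function('r')(y) = I (Function('r')(y) = Pow(Add(-2, 1), Rational(1, 2)) = Pow(-1, Rational(1, 2)) = I)
Function('s')(Y, b) = Rational(1043, 25) (Function('s')(Y, b) = Add(-49, Mul(7, Pow(Add(-3, Mul(-3, Pow(5, -1))), 2))) = Add(-49, Mul(7, Pow(Add(-3, Mul(-3, Rational(1, 5))), 2))) = Add(-49, Mul(7, Pow(Add(-3, Rational(-3, 5)), 2))) = Add(-49, Mul(7, Pow(Rational(-18, 5), 2))) = Add(-49, Mul(7, Rational(324, 25))) = Add(-49, Rational(2268, 25)) = Rational(1043, 25))
Function('j')(S) = Rational(149, 25) (Function('j')(S) = Mul(Rational(1, 7), Mul(Rational(1043, 25), Pow(1, -1))) = Mul(Rational(1, 7), Mul(Rational(1043, 25), 1)) = Mul(Rational(1, 7), Rational(1043, 25)) = Rational(149, 25))
Add(Mul(Function('j')(3), Function('X')(7, 0)), 113) = Add(Mul(Rational(149, 25), 10), 113) = Add(Rational(298, 5), 113) = Rational(863, 5)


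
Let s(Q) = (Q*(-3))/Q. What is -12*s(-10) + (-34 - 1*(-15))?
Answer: 17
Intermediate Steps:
s(Q) = -3 (s(Q) = (-3*Q)/Q = -3)
-12*s(-10) + (-34 - 1*(-15)) = -12*(-3) + (-34 - 1*(-15)) = 36 + (-34 + 15) = 36 - 19 = 17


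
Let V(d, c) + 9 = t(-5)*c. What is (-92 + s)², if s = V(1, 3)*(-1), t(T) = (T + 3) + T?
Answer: 3844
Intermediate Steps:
t(T) = 3 + 2*T (t(T) = (3 + T) + T = 3 + 2*T)
V(d, c) = -9 - 7*c (V(d, c) = -9 + (3 + 2*(-5))*c = -9 + (3 - 10)*c = -9 - 7*c)
s = 30 (s = (-9 - 7*3)*(-1) = (-9 - 21)*(-1) = -30*(-1) = 30)
(-92 + s)² = (-92 + 30)² = (-62)² = 3844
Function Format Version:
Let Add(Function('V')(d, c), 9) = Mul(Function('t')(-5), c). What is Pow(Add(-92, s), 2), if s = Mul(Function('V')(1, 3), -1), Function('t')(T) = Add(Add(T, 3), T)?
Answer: 3844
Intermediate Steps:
Function('t')(T) = Add(3, Mul(2, T)) (Function('t')(T) = Add(Add(3, T), T) = Add(3, Mul(2, T)))
Function('V')(d, c) = Add(-9, Mul(-7, c)) (Function('V')(d, c) = Add(-9, Mul(Add(3, Mul(2, -5)), c)) = Add(-9, Mul(Add(3, -10), c)) = Add(-9, Mul(-7, c)))
s = 30 (s = Mul(Add(-9, Mul(-7, 3)), -1) = Mul(Add(-9, -21), -1) = Mul(-30, -1) = 30)
Pow(Add(-92, s), 2) = Pow(Add(-92, 30), 2) = Pow(-62, 2) = 3844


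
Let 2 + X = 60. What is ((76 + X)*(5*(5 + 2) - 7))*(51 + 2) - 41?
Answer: 198815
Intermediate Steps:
X = 58 (X = -2 + 60 = 58)
((76 + X)*(5*(5 + 2) - 7))*(51 + 2) - 41 = ((76 + 58)*(5*(5 + 2) - 7))*(51 + 2) - 41 = (134*(5*7 - 7))*53 - 41 = (134*(35 - 7))*53 - 41 = (134*28)*53 - 41 = 3752*53 - 41 = 198856 - 41 = 198815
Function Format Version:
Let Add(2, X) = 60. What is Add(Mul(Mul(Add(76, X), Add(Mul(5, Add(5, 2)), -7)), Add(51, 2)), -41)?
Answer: 198815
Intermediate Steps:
X = 58 (X = Add(-2, 60) = 58)
Add(Mul(Mul(Add(76, X), Add(Mul(5, Add(5, 2)), -7)), Add(51, 2)), -41) = Add(Mul(Mul(Add(76, 58), Add(Mul(5, Add(5, 2)), -7)), Add(51, 2)), -41) = Add(Mul(Mul(134, Add(Mul(5, 7), -7)), 53), -41) = Add(Mul(Mul(134, Add(35, -7)), 53), -41) = Add(Mul(Mul(134, 28), 53), -41) = Add(Mul(3752, 53), -41) = Add(198856, -41) = 198815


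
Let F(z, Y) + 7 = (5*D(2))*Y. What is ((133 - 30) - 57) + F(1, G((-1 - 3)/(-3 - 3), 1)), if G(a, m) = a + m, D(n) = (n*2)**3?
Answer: 1717/3 ≈ 572.33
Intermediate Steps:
D(n) = 8*n**3 (D(n) = (2*n)**3 = 8*n**3)
F(z, Y) = -7 + 320*Y (F(z, Y) = -7 + (5*(8*2**3))*Y = -7 + (5*(8*8))*Y = -7 + (5*64)*Y = -7 + 320*Y)
((133 - 30) - 57) + F(1, G((-1 - 3)/(-3 - 3), 1)) = ((133 - 30) - 57) + (-7 + 320*((-1 - 3)/(-3 - 3) + 1)) = (103 - 57) + (-7 + 320*(-4/(-6) + 1)) = 46 + (-7 + 320*(-4*(-1/6) + 1)) = 46 + (-7 + 320*(2/3 + 1)) = 46 + (-7 + 320*(5/3)) = 46 + (-7 + 1600/3) = 46 + 1579/3 = 1717/3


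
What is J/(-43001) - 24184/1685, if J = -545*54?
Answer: -990346634/72456685 ≈ -13.668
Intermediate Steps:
J = -29430
J/(-43001) - 24184/1685 = -29430/(-43001) - 24184/1685 = -29430*(-1/43001) - 24184*1/1685 = 29430/43001 - 24184/1685 = -990346634/72456685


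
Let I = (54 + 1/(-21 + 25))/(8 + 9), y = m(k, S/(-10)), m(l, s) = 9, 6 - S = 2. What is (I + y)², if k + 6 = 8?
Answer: 687241/4624 ≈ 148.62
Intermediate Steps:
k = 2 (k = -6 + 8 = 2)
S = 4 (S = 6 - 1*2 = 6 - 2 = 4)
y = 9
I = 217/68 (I = (54 + 1/4)/17 = (54 + ¼)*(1/17) = (217/4)*(1/17) = 217/68 ≈ 3.1912)
(I + y)² = (217/68 + 9)² = (829/68)² = 687241/4624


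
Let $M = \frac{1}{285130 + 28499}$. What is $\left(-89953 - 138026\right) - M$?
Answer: $- \frac{71500825792}{313629} \approx -2.2798 \cdot 10^{5}$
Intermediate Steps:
$M = \frac{1}{313629} \approx 3.1885 \cdot 10^{-6}$
$\left(-89953 - 138026\right) - M = \left(-89953 - 138026\right) - \frac{1}{313629} = -227979 - \frac{1}{313629} = - \frac{71500825792}{313629}$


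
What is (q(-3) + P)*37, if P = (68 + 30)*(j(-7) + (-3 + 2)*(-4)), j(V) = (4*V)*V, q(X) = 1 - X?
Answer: 725348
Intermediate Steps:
j(V) = 4*V²
P = 19600 (P = (68 + 30)*(4*(-7)² + (-3 + 2)*(-4)) = 98*(4*49 - 1*(-4)) = 98*(196 + 4) = 98*200 = 19600)
(q(-3) + P)*37 = ((1 - 1*(-3)) + 19600)*37 = ((1 + 3) + 19600)*37 = (4 + 19600)*37 = 19604*37 = 725348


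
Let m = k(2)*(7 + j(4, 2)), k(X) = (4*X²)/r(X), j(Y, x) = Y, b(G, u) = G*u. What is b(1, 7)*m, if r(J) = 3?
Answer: 1232/3 ≈ 410.67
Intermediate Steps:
k(X) = 4*X²/3 (k(X) = (4*X²)/3 = (4*X²)*(⅓) = 4*X²/3)
m = 176/3 (m = ((4/3)*2²)*(7 + 4) = ((4/3)*4)*11 = (16/3)*11 = 176/3 ≈ 58.667)
b(1, 7)*m = (1*7)*(176/3) = 7*(176/3) = 1232/3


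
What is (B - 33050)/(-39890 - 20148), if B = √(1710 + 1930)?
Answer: 16525/30019 - √910/30019 ≈ 0.54948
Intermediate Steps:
B = 2*√910 (B = √3640 = 2*√910 ≈ 60.332)
(B - 33050)/(-39890 - 20148) = (2*√910 - 33050)/(-39890 - 20148) = (-33050 + 2*√910)/(-60038) = (-33050 + 2*√910)*(-1/60038) = 16525/30019 - √910/30019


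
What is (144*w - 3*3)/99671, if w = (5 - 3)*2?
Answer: 567/99671 ≈ 0.0056887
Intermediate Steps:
w = 4 (w = 2*2 = 4)
(144*w - 3*3)/99671 = (144*4 - 3*3)/99671 = (576 - 9)*(1/99671) = 567*(1/99671) = 567/99671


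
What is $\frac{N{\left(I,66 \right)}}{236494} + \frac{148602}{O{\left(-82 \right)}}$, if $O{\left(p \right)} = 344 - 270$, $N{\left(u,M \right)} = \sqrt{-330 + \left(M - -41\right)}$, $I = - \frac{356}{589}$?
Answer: $\frac{74301}{37} + \frac{i \sqrt{223}}{236494} \approx 2008.1 + 6.3144 \cdot 10^{-5} i$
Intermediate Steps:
$I = - \frac{356}{589}$ ($I = \left(-356\right) \frac{1}{589} = - \frac{356}{589} \approx -0.60441$)
$N{\left(u,M \right)} = \sqrt{-289 + M}$ ($N{\left(u,M \right)} = \sqrt{-330 + \left(M + 41\right)} = \sqrt{-330 + \left(41 + M\right)} = \sqrt{-289 + M}$)
$O{\left(p \right)} = 74$ ($O{\left(p \right)} = 344 - 270 = 74$)
$\frac{N{\left(I,66 \right)}}{236494} + \frac{148602}{O{\left(-82 \right)}} = \frac{\sqrt{-289 + 66}}{236494} + \frac{148602}{74} = \sqrt{-223} \cdot \frac{1}{236494} + 148602 \cdot \frac{1}{74} = i \sqrt{223} \cdot \frac{1}{236494} + \frac{74301}{37} = \frac{i \sqrt{223}}{236494} + \frac{74301}{37} = \frac{74301}{37} + \frac{i \sqrt{223}}{236494}$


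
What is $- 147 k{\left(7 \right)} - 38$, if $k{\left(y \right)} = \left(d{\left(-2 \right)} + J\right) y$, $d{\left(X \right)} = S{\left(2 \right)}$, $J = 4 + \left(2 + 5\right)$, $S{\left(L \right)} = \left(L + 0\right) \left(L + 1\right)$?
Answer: $-17531$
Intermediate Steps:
$S{\left(L \right)} = L \left(1 + L\right)$
$J = 11$ ($J = 4 + 7 = 11$)
$d{\left(X \right)} = 6$ ($d{\left(X \right)} = 2 \left(1 + 2\right) = 2 \cdot 3 = 6$)
$k{\left(y \right)} = 17 y$ ($k{\left(y \right)} = \left(6 + 11\right) y = 17 y$)
$- 147 k{\left(7 \right)} - 38 = - 147 \cdot 17 \cdot 7 - 38 = \left(-147\right) 119 - 38 = -17493 - 38 = -17531$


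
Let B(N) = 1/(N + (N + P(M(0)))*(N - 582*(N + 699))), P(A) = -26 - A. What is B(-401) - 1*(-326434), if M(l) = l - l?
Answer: 24230542299133/74227998 ≈ 3.2643e+5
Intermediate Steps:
M(l) = 0
B(N) = 1/(N + (-406818 - 581*N)*(-26 + N)) (B(N) = 1/(N + (N + (-26 - 1*0))*(N - 582*(N + 699))) = 1/(N + (N + (-26 + 0))*(N - 582*(699 + N))) = 1/(N + (N - 26)*(N + (-406818 - 582*N))) = 1/(N + (-26 + N)*(-406818 - 581*N)) = 1/(N + (-406818 - 581*N)*(-26 + N)))
B(-401) - 1*(-326434) = -1/(-10577268 + 581*(-401)² + 391711*(-401)) - 1*(-326434) = -1/(-10577268 + 581*160801 - 157076111) + 326434 = -1/(-10577268 + 93425381 - 157076111) + 326434 = -1/(-74227998) + 326434 = -1*(-1/74227998) + 326434 = 1/74227998 + 326434 = 24230542299133/74227998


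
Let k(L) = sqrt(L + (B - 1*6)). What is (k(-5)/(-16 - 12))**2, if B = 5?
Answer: -3/392 ≈ -0.0076531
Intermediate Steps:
k(L) = sqrt(-1 + L) (k(L) = sqrt(L + (5 - 1*6)) = sqrt(L + (5 - 6)) = sqrt(L - 1) = sqrt(-1 + L))
(k(-5)/(-16 - 12))**2 = (sqrt(-1 - 5)/(-16 - 12))**2 = (sqrt(-6)/(-28))**2 = (-I*sqrt(6)/28)**2 = -3/392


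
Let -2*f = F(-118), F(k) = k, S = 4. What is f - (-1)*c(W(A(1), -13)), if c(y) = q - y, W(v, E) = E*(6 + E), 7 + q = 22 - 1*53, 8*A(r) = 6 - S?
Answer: -70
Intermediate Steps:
A(r) = ¼ (A(r) = (6 - 1*4)/8 = (6 - 4)/8 = (⅛)*2 = ¼)
q = -38 (q = -7 + (22 - 1*53) = -7 + (22 - 53) = -7 - 31 = -38)
c(y) = -38 - y
f = 59 (f = -½*(-118) = 59)
f - (-1)*c(W(A(1), -13)) = 59 - (-1)*(-38 - (-13)*(6 - 13)) = 59 - (-1)*(-38 - (-13)*(-7)) = 59 - (-1)*(-38 - 1*91) = 59 - (-1)*(-38 - 91) = 59 - (-1)*(-129) = 59 - 1*129 = 59 - 129 = -70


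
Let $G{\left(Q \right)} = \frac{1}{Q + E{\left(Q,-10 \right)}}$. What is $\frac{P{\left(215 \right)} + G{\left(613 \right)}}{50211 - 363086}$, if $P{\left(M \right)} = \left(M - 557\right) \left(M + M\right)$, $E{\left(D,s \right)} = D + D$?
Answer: $\frac{270443339}{575377125} \approx 0.47003$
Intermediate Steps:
$E{\left(D,s \right)} = 2 D$
$P{\left(M \right)} = 2 M \left(-557 + M\right)$ ($P{\left(M \right)} = \left(-557 + M\right) 2 M = 2 M \left(-557 + M\right)$)
$G{\left(Q \right)} = \frac{1}{3 Q}$ ($G{\left(Q \right)} = \frac{1}{Q + 2 Q} = \frac{1}{3 Q}$)
$\frac{P{\left(215 \right)} + G{\left(613 \right)}}{50211 - 363086} = \frac{2 \cdot 215 \left(-557 + 215\right) + \frac{1}{3 \cdot 613}}{50211 - 363086} = \frac{2 \cdot 215 \left(-342\right) + \frac{1}{3} \cdot \frac{1}{613}}{-312875} = \left(-147060 + \frac{1}{1839}\right) \left(- \frac{1}{312875}\right) = \left(- \frac{270443339}{1839}\right) \left(- \frac{1}{312875}\right) = \frac{270443339}{575377125}$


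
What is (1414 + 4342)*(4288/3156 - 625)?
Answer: -2832257068/789 ≈ -3.5897e+6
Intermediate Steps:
(1414 + 4342)*(4288/3156 - 625) = 5756*(4288*(1/3156) - 625) = 5756*(1072/789 - 625) = 5756*(-492053/789) = -2832257068/789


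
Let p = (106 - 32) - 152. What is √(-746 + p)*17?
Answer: 34*I*√206 ≈ 487.99*I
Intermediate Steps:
p = -78 (p = 74 - 152 = -78)
√(-746 + p)*17 = √(-746 - 78)*17 = √(-824)*17 = (2*I*√206)*17 = 34*I*√206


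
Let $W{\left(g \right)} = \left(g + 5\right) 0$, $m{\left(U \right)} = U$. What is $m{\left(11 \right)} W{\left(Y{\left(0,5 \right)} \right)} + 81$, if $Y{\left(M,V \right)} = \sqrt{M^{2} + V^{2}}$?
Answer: $81$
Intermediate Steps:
$W{\left(g \right)} = 0$ ($W{\left(g \right)} = \left(5 + g\right) 0 = 0$)
$m{\left(11 \right)} W{\left(Y{\left(0,5 \right)} \right)} + 81 = 11 \cdot 0 + 81 = 0 + 81 = 81$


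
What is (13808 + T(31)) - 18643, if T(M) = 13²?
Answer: -4666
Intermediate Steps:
T(M) = 169
(13808 + T(31)) - 18643 = (13808 + 169) - 18643 = 13977 - 18643 = -4666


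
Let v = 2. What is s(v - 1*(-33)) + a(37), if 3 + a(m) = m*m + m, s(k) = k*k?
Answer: 2628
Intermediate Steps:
s(k) = k²
a(m) = -3 + m + m² (a(m) = -3 + (m*m + m) = -3 + (m² + m) = -3 + (m + m²) = -3 + m + m²)
s(v - 1*(-33)) + a(37) = (2 - 1*(-33))² + (-3 + 37 + 37²) = (2 + 33)² + (-3 + 37 + 1369) = 35² + 1403 = 1225 + 1403 = 2628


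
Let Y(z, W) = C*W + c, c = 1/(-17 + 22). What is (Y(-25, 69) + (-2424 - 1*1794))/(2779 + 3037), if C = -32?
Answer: -32129/29080 ≈ -1.1048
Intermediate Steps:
c = 1/5 ≈ 0.20000
Y(z, W) = 1/5 - 32*W (Y(z, W) = -32*W + 1/5 = 1/5 - 32*W)
(Y(-25, 69) + (-2424 - 1*1794))/(2779 + 3037) = ((1/5 - 32*69) + (-2424 - 1*1794))/(2779 + 3037) = ((1/5 - 2208) + (-2424 - 1794))/5816 = (-11039/5 - 4218)*(1/5816) = -32129/5*1/5816 = -32129/29080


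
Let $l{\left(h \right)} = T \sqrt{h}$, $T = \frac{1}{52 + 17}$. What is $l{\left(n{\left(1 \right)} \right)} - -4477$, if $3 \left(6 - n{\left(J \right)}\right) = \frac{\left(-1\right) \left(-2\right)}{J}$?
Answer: $4477 + \frac{4 \sqrt{3}}{207} \approx 4477.0$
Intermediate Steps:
$T = \frac{1}{69} \approx 0.014493$
$n{\left(J \right)} = 6 - \frac{2}{3 J}$ ($n{\left(J \right)} = 6 - \frac{\left(-1\right) \left(-2\right) \frac{1}{J}}{3} = 6 - \frac{2 \frac{1}{J}}{3} = 6 - \frac{2}{3 J}$)
$l{\left(h \right)} = \frac{\sqrt{h}}{69}$
$l{\left(n{\left(1 \right)} \right)} - -4477 = \frac{\sqrt{6 - \frac{2}{3 \cdot 1}}}{69} - -4477 = \frac{\sqrt{6 - \frac{2}{3}}}{69} + 4477 = \frac{\sqrt{\frac{16}{3}}}{69} + 4477 = \frac{\frac{4}{3} \sqrt{3}}{69} + 4477 = \frac{4 \sqrt{3}}{207} + 4477 = 4477 + \frac{4 \sqrt{3}}{207}$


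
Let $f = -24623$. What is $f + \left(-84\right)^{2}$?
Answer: $-17567$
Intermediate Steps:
$f + \left(-84\right)^{2} = -24623 + \left(-84\right)^{2} = -24623 + 7056 = -17567$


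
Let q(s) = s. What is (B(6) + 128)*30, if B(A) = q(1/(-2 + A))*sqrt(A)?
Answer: 3840 + 15*sqrt(6)/2 ≈ 3858.4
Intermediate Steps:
B(A) = sqrt(A)/(-2 + A)
(B(6) + 128)*30 = (sqrt(6)/(-2 + 6) + 128)*30 = (sqrt(6)/4 + 128)*30 = (128 + sqrt(6)/4)*30 = 3840 + 15*sqrt(6)/2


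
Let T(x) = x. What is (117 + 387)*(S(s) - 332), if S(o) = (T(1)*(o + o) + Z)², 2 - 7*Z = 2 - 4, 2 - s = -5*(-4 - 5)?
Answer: 24576192/7 ≈ 3.5109e+6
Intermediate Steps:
s = -43 (s = 2 - (-5)*(-4 - 5) = 2 - (-5)*(-9) = 2 - 1*45 = 2 - 45 = -43)
Z = 4/7 (Z = 2/7 - (2 - 4)/7 = 2/7 - ⅐*(-2) = 2/7 + 2/7 = 4/7 ≈ 0.57143)
S(o) = (4/7 + 2*o)² (S(o) = (1*(o + o) + 4/7)² = (1*(2*o) + 4/7)² = (2*o + 4/7)² = (4/7 + 2*o)²)
(117 + 387)*(S(s) - 332) = (117 + 387)*(4*(2 + 7*(-43))²/49 - 332) = 504*(4*(2 - 301)²/49 - 332) = 504*((4/49)*(-299)² - 332) = 504*((4/49)*89401 - 332) = 504*(357604/49 - 332) = 504*(341336/49) = 24576192/7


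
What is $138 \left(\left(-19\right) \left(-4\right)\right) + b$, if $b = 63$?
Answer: $10551$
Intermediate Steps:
$138 \left(\left(-19\right) \left(-4\right)\right) + b = 138 \left(\left(-19\right) \left(-4\right)\right) + 63 = 138 \cdot 76 + 63 = 10488 + 63 = 10551$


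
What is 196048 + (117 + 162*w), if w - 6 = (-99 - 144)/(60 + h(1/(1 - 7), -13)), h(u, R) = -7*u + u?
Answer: 11985991/61 ≈ 1.9649e+5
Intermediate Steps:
h(u, R) = -6*u
w = 123/61 (w = 6 + (-99 - 144)/(60 - 6/(1 - 7)) = 6 - 243/(60 - 6/(-6)) = 6 - 243/(60 - 6*(-⅙)) = 6 - 243/(60 + 1) = 6 - 243/61 = 123/61 ≈ 2.0164)
196048 + (117 + 162*w) = 196048 + (117 + 162*(123/61)) = 196048 + (117 + 19926/61) = 196048 + 27063/61 = 11985991/61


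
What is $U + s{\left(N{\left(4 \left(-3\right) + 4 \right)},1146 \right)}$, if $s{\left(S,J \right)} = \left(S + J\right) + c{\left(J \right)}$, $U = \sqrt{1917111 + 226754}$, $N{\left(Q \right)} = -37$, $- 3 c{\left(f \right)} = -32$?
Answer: $\frac{3359}{3} + \sqrt{2143865} \approx 2583.9$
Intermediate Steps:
$c{\left(f \right)} = \frac{32}{3}$ ($c{\left(f \right)} = \left(- \frac{1}{3}\right) \left(-32\right) = \frac{32}{3}$)
$U = \sqrt{2143865} \approx 1464.2$
$s{\left(S,J \right)} = \frac{32}{3} + J + S$ ($s{\left(S,J \right)} = \left(S + J\right) + \frac{32}{3} = \left(J + S\right) + \frac{32}{3} = \frac{32}{3} + J + S$)
$U + s{\left(N{\left(4 \left(-3\right) + 4 \right)},1146 \right)} = \sqrt{2143865} + \left(\frac{32}{3} + 1146 - 37\right) = \sqrt{2143865} + \frac{3359}{3} = \frac{3359}{3} + \sqrt{2143865}$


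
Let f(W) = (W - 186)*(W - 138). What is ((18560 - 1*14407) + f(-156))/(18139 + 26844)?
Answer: 104701/44983 ≈ 2.3276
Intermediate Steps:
f(W) = (-186 + W)*(-138 + W)
((18560 - 1*14407) + f(-156))/(18139 + 26844) = ((18560 - 1*14407) + (25668 + (-156)**2 - 324*(-156)))/(18139 + 26844) = ((18560 - 14407) + (25668 + 24336 + 50544))/44983 = (4153 + 100548)*(1/44983) = 104701*(1/44983) = 104701/44983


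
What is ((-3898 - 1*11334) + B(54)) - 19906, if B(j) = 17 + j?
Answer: -35067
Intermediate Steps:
((-3898 - 1*11334) + B(54)) - 19906 = ((-3898 - 1*11334) + (17 + 54)) - 19906 = ((-3898 - 11334) + 71) - 19906 = (-15232 + 71) - 19906 = -15161 - 19906 = -35067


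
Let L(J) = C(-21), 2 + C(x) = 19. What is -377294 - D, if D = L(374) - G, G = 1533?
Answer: -375778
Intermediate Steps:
C(x) = 17 (C(x) = -2 + 19 = 17)
L(J) = 17
D = -1516 (D = 17 - 1*1533 = 17 - 1533 = -1516)
-377294 - D = -377294 - 1*(-1516) = -377294 + 1516 = -375778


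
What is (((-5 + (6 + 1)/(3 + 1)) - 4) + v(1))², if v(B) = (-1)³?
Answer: 1089/16 ≈ 68.063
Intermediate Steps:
v(B) = -1
(((-5 + (6 + 1)/(3 + 1)) - 4) + v(1))² = (((-5 + (6 + 1)/(3 + 1)) - 4) - 1)² = (((-5 + 7/4) - 4) - 1)² = ((-13/4 - 4) - 1)² = (-29/4 - 1)² = (-33/4)² = 1089/16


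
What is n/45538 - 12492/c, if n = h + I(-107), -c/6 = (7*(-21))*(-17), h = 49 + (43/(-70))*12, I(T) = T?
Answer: 78872294/94832885 ≈ 0.83170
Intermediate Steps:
h = 1457/35 (h = 49 + (43*(-1/70))*12 = 49 - 43/70*12 = 49 - 258/35 = 1457/35 ≈ 41.629)
c = -14994 (c = -6*7*(-21)*(-17) = -(-882)*(-17) = -6*2499 = -14994)
n = -2288/35 (n = 1457/35 - 107 = -2288/35 ≈ -65.371)
n/45538 - 12492/c = -2288/35/45538 - 12492/(-14994) = -2288/35*1/45538 - 12492*(-1/14994) = -1144/796915 + 694/833 = 78872294/94832885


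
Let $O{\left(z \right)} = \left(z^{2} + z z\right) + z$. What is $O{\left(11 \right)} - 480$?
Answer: $-227$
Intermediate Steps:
$O{\left(z \right)} = z + 2 z^{2}$ ($O{\left(z \right)} = \left(z^{2} + z^{2}\right) + z = 2 z^{2} + z = z + 2 z^{2}$)
$O{\left(11 \right)} - 480 = 11 \left(1 + 2 \cdot 11\right) - 480 = 11 \left(1 + 22\right) - 480 = 11 \cdot 23 - 480 = 253 - 480 = -227$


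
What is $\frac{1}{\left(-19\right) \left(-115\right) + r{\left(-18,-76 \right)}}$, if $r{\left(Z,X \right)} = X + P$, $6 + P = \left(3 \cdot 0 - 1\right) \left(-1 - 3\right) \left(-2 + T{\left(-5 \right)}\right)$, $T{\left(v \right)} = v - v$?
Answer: $\frac{1}{2095} \approx 0.00047733$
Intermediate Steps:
$T{\left(v \right)} = 0$
$P = -14$ ($P = -6 + \left(3 \cdot 0 - 1\right) \left(-1 - 3\right) \left(-2 + 0\right) = -6 + \left(0 - 1\right) \left(\left(-4\right) \left(-2\right)\right) = -6 - 8 = -14$)
$r{\left(Z,X \right)} = -14 + X$ ($r{\left(Z,X \right)} = X - 14 = -14 + X$)
$\frac{1}{\left(-19\right) \left(-115\right) + r{\left(-18,-76 \right)}} = \frac{1}{\left(-19\right) \left(-115\right) - 90} = \frac{1}{2185 - 90} = \frac{1}{2095}$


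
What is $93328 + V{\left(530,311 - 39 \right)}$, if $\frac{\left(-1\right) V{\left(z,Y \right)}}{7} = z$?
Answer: $89618$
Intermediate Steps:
$V{\left(z,Y \right)} = - 7 z$
$93328 + V{\left(530,311 - 39 \right)} = 93328 - 3710 = 89618$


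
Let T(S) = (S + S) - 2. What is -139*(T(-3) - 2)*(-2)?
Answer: -2780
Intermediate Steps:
T(S) = -2 + 2*S (T(S) = 2*S - 2 = -2 + 2*S)
-139*(T(-3) - 2)*(-2) = -139*((-2 + 2*(-3)) - 2)*(-2) = -139*((-2 - 6) - 2)*(-2) = -139*(-8 - 2)*(-2) = -(-1390)*(-2) = -139*20 = -2780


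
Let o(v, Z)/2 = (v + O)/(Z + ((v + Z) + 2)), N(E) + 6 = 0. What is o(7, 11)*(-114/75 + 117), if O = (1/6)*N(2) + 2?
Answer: 46192/775 ≈ 59.603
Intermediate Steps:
N(E) = -6 (N(E) = -6 + 0 = -6)
O = 1 (O = (1/6)*(-6) + 2 = (1*(⅙))*(-6) + 2 = (⅙)*(-6) + 2 = -1 + 2 = 1)
o(v, Z) = 2*(1 + v)/(2 + v + 2*Z) (o(v, Z) = 2*((v + 1)/(Z + ((v + Z) + 2))) = 2*((1 + v)/(Z + ((Z + v) + 2))) = 2*((1 + v)/(Z + (2 + Z + v))) = 2*((1 + v)/(2 + v + 2*Z)) = 2*(1 + v)/(2 + v + 2*Z))
o(7, 11)*(-114/75 + 117) = (2*(1 + 7)/(2 + 7 + 2*11))*(-114/75 + 117) = (2*8/(2 + 7 + 22))*(-114*1/75 + 117) = (2*8/31)*(-38/25 + 117) = (2*(1/31)*8)*(2887/25) = (16/31)*(2887/25) = 46192/775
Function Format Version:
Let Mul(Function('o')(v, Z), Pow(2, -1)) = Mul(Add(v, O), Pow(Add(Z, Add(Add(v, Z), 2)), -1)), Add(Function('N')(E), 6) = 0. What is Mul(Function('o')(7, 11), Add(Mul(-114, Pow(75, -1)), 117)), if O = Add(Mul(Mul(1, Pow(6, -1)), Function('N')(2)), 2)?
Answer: Rational(46192, 775) ≈ 59.603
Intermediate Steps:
Function('N')(E) = -6 (Function('N')(E) = Add(-6, 0) = -6)
O = 1 (O = Add(Mul(Mul(1, Pow(6, -1)), -6), 2) = Add(Mul(Mul(1, Rational(1, 6)), -6), 2) = Add(Mul(Rational(1, 6), -6), 2) = Add(-1, 2) = 1)
Function('o')(v, Z) = Mul(2, Pow(Add(2, v, Mul(2, Z)), -1), Add(1, v)) (Function('o')(v, Z) = Mul(2, Mul(Add(v, 1), Pow(Add(Z, Add(Add(v, Z), 2)), -1))) = Mul(2, Mul(Add(1, v), Pow(Add(Z, Add(Add(Z, v), 2)), -1))) = Mul(2, Mul(Add(1, v), Pow(Add(Z, Add(2, Z, v)), -1))) = Mul(2, Mul(Add(1, v), Pow(Add(2, v, Mul(2, Z)), -1))) = Mul(2, Mul(Pow(Add(2, v, Mul(2, Z)), -1), Add(1, v))) = Mul(2, Pow(Add(2, v, Mul(2, Z)), -1), Add(1, v)))
Mul(Function('o')(7, 11), Add(Mul(-114, Pow(75, -1)), 117)) = Mul(Mul(2, Pow(Add(2, 7, Mul(2, 11)), -1), Add(1, 7)), Add(Mul(-114, Pow(75, -1)), 117)) = Mul(Mul(2, Pow(Add(2, 7, 22), -1), 8), Add(Mul(-114, Rational(1, 75)), 117)) = Mul(Mul(2, Pow(31, -1), 8), Add(Rational(-38, 25), 117)) = Mul(Mul(2, Rational(1, 31), 8), Rational(2887, 25)) = Mul(Rational(16, 31), Rational(2887, 25)) = Rational(46192, 775)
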